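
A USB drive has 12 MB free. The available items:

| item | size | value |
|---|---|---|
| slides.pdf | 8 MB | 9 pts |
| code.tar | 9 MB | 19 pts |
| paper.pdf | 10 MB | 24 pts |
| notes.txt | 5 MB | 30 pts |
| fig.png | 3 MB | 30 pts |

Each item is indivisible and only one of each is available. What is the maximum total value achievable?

60 pts

Check high-value combinations within 12 MB:
- notes.txt+fig.png: size 5+3=8, value 30+30=60
- code.tar+fig.png: size 9+3=12, value 19+30=49
- slides.pdf+fig.png: size 8+3=11, value 9+30=39
- fig.png: size 3, value 30
Best: 60 pts.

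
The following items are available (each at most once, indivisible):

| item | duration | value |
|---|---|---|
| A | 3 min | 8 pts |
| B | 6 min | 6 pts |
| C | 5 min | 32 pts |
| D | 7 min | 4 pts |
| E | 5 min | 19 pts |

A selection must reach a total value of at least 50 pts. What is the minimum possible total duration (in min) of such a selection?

Subsets with value ≥ 50, sorted by total duration:
- C+E: duration 10, value 51
- A+C+E: duration 13, value 59
- B+C+E: duration 16, value 57
Minimum duration: 10 min.

10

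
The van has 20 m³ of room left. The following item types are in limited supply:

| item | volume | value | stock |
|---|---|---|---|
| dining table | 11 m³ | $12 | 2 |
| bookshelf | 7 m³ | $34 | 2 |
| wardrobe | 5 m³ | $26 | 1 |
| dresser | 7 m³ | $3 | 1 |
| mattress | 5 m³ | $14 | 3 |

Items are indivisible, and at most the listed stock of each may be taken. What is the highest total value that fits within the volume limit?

$94

Top feasible selections:
- 2×bookshelf + 1×wardrobe: volume 19, value 94
- 2×bookshelf + 1×mattress: volume 19, value 82
Best: $94.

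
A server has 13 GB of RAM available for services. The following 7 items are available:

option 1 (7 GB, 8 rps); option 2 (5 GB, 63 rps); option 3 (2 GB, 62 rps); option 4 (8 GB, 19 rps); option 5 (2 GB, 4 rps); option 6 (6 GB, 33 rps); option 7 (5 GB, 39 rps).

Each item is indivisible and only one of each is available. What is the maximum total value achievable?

164 rps

Check high-value combinations within 13 GB:
- option 2+option 3+option 7: memory 5+2+5=12, value 63+62+39=164
- option 2+option 3+option 6: memory 5+2+6=13, value 63+62+33=158
- option 3+option 6+option 7: memory 2+6+5=13, value 62+33+39=134
- option 2+option 3+option 5: memory 5+2+2=9, value 63+62+4=129
Best: 164 rps.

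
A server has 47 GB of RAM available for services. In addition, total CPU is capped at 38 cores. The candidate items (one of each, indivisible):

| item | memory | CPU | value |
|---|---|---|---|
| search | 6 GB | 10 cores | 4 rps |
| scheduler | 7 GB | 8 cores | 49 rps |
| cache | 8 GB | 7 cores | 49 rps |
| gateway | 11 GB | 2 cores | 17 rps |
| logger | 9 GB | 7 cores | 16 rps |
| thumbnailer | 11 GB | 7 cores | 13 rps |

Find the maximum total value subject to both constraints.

Feasible sets respecting both limits:
- scheduler+cache+gateway+logger+thumbnailer: memory 46, CPU 31, value 144
- search+scheduler+cache+gateway+logger: memory 41, CPU 34, value 135
- search+scheduler+cache+gateway+thumbnailer: memory 43, CPU 34, value 132
Best: 144 rps.

144 rps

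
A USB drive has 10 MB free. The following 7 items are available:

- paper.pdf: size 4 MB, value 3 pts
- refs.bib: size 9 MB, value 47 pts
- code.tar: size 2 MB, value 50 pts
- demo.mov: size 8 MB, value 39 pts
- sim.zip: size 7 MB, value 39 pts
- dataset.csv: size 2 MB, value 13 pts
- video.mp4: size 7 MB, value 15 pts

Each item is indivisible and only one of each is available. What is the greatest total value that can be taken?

Check high-value combinations within 10 MB:
- code.tar+sim.zip: size 2+7=9, value 50+39=89
- code.tar+demo.mov: size 2+8=10, value 50+39=89
- paper.pdf+code.tar+dataset.csv: size 4+2+2=8, value 3+50+13=66
Best: 89 pts.

89 pts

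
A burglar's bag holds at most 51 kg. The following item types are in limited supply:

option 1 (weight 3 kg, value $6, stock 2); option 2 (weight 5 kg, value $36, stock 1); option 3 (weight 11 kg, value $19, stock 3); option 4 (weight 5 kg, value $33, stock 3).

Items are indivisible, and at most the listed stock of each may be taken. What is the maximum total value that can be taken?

$185

Top feasible selections:
- 2×option 1 + 1×option 2 + 2×option 3 + 3×option 4: weight 48, value 185
- 1×option 1 + 1×option 2 + 2×option 3 + 3×option 4: weight 45, value 179
Best: $185.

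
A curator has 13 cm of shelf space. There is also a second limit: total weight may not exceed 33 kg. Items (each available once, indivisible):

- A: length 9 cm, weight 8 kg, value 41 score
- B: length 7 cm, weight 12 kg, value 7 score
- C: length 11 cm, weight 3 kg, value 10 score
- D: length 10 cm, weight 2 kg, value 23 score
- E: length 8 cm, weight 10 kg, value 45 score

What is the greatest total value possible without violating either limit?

Feasible sets respecting both limits:
- E: length 8, weight 10, value 45
- A: length 9, weight 8, value 41
- D: length 10, weight 2, value 23
- C: length 11, weight 3, value 10
Best: 45 score.

45 score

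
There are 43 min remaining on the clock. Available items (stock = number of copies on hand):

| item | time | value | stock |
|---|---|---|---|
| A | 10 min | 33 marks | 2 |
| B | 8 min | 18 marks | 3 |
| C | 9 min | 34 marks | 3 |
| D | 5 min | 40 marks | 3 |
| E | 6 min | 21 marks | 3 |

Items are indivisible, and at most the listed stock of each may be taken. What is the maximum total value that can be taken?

Top feasible selections:
- 3×C + 3×D: time 42, value 222
- 1×A + 2×C + 3×D: time 43, value 221
- 1×C + 3×D + 3×E: time 42, value 217
- 1×A + 3×D + 3×E: time 43, value 216
Best: 222 marks.

222 marks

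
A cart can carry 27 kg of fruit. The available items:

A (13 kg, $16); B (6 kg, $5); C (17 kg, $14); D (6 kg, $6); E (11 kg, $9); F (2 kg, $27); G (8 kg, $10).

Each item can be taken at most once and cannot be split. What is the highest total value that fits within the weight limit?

Check high-value combinations within 27 kg:
- A+B+D+F: weight 13+6+6+2=27, value 16+5+6+27=54
- A+F+G: weight 13+2+8=23, value 16+27+10=53
- A+E+F: weight 13+11+2=26, value 16+9+27=52
- D+E+F+G: weight 6+11+2+8=27, value 6+9+27+10=52
Best: $54.

$54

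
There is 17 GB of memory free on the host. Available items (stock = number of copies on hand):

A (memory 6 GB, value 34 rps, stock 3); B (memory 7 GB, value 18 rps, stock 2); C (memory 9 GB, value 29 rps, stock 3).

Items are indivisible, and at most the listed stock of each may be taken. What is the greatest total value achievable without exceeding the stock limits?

68 rps

Top feasible selections:
- 2×A: memory 12, value 68
- 1×A + 1×C: memory 15, value 63
- 1×A + 1×B: memory 13, value 52
Best: 68 rps.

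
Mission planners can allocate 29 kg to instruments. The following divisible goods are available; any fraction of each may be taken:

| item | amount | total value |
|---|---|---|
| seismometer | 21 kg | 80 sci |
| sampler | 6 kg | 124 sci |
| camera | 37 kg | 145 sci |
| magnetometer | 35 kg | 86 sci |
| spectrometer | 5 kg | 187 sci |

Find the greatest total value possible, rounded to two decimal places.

381.54

Take in order of value per unit:
- spectrometer (187/5 per unit): all 5 → value 187, running total 187.00
- sampler (124/6 per unit): all 6 → value 124, running total 311.00
- camera (145/37 per unit): 18 of 37 → value 18×145/37 = 70.5405, running total 381.54
Total 381.54.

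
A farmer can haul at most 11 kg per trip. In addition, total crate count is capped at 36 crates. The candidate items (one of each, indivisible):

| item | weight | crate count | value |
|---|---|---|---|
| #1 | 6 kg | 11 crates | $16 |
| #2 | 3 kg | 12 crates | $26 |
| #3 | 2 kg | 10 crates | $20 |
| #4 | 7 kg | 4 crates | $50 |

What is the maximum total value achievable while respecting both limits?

$76

Feasible sets respecting both limits:
- #2+#4: weight 10, crate count 16, value 76
- #3+#4: weight 9, crate count 14, value 70
- #1+#2+#3: weight 11, crate count 33, value 62
Best: $76.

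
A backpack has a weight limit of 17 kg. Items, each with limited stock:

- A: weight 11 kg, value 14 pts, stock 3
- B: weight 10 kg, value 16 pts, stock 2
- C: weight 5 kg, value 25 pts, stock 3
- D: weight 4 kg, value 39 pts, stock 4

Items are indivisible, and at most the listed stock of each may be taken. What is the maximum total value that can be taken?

156 pts

Best selections within weight 17 and stock limits:
- 4×D: weight 16, value 156
- 1×C + 3×D: weight 17, value 142
- 3×D: weight 12, value 117
- 1×C + 2×D: weight 13, value 103
Best: 156 pts.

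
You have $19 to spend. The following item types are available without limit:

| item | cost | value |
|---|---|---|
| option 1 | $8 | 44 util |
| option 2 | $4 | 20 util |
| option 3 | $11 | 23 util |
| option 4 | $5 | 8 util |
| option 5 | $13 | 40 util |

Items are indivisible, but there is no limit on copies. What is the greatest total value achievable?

Best value-per-unit is option 1 at 44/8, and filling with it alone uses cost 2×8=16. No mix of the others beats 2×44 = 88.

88 util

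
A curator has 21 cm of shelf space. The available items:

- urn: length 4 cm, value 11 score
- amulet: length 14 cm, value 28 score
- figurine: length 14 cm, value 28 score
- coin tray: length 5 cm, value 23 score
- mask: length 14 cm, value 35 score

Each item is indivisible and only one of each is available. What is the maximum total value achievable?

Check high-value combinations within 21 cm:
- coin tray+mask: length 5+14=19, value 23+35=58
- amulet+coin tray: length 14+5=19, value 28+23=51
- figurine+coin tray: length 14+5=19, value 28+23=51
- urn+mask: length 4+14=18, value 11+35=46
- urn+amulet: length 4+14=18, value 11+28=39
Best: 58 score.

58 score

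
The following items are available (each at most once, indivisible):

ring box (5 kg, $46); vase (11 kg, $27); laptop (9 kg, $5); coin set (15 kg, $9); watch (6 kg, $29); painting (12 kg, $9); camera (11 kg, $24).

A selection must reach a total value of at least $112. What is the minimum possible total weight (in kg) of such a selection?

Subsets with value ≥ 112, sorted by total weight:
- ring box+vase+watch+camera: weight 33, value 126
- ring box+vase+laptop+watch+camera: weight 42, value 131
- ring box+vase+laptop+watch+painting: weight 43, value 116
- ring box+laptop+watch+painting+camera: weight 43, value 113
Minimum weight: 33 kg.

33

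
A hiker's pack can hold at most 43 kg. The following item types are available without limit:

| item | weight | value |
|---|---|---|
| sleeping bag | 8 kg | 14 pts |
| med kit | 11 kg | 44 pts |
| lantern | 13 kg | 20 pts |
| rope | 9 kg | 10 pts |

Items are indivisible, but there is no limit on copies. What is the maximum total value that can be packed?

Best value-per-unit is med kit at 44/11; filling with it alone gives 3×44 = 132.
Optimal mix: 1×sleeping bag + 3×med kit → weight 41, value 146.

146 pts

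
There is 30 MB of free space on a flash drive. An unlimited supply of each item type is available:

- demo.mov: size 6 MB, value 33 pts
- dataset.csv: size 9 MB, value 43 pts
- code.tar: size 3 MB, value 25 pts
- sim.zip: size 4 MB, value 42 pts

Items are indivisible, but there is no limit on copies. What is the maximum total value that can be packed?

Best value-per-unit is sim.zip at 42/4; filling with it alone gives 7×42 = 294.
Optimal mix: 2×code.tar + 6×sim.zip → size 30, value 302.

302 pts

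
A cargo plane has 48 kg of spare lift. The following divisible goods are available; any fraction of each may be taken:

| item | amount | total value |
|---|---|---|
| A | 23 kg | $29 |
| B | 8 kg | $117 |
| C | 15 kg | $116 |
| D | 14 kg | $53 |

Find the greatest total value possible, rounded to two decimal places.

299.87

Take in order of value per unit:
- B (117/8 per unit): all 8 → value 117, running total 117.00
- C (116/15 per unit): all 15 → value 116, running total 233.00
- D (53/14 per unit): all 14 → value 53, running total 286.00
- A (29/23 per unit): 11 of 23 → value 11×29/23 = 13.8696, running total 299.87
Total 299.87.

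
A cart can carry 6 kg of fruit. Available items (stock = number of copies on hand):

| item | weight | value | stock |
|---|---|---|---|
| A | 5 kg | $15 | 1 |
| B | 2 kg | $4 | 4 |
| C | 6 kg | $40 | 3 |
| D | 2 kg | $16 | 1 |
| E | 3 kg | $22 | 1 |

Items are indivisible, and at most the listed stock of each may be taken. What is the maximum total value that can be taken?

$40

Best selections within weight 6 and stock limits:
- 1×C: weight 6, value 40
- 1×D + 1×E: weight 5, value 38
- 1×B + 1×E: weight 5, value 26
- 2×B + 1×D: weight 6, value 24
Best: $40.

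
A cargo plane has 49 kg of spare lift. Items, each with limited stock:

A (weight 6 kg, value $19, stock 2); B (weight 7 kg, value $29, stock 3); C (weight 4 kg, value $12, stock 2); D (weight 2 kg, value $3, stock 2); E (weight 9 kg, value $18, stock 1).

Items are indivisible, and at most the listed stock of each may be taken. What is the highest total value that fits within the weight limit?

$158

Best selections within weight 49 and stock limits:
- 2×A + 3×B + 1×C + 1×D + 1×E: weight 48, value 158
- 2×A + 3×B + 2×C + 2×D: weight 45, value 155
- 2×A + 3×B + 1×C + 1×E: weight 46, value 155
- 1×A + 3×B + 2×C + 2×D + 1×E: weight 48, value 154
Best: $158.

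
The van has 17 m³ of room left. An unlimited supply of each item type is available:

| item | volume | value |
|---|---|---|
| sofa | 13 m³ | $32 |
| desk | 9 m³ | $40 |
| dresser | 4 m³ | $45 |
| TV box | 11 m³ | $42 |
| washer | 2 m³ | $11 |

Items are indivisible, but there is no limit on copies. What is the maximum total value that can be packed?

$180

Best value-per-unit is dresser at 45/4, and filling with it alone uses volume 4×4=16. No mix of the others beats 4×45 = 180.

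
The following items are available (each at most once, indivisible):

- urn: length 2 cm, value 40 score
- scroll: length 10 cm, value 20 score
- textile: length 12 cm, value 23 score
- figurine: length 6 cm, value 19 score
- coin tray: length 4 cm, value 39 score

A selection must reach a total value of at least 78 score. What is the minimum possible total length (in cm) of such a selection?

6

Subsets with value ≥ 78, sorted by total length:
- urn+coin tray: length 6, value 79
- urn+figurine+coin tray: length 12, value 98
Minimum length: 6 cm.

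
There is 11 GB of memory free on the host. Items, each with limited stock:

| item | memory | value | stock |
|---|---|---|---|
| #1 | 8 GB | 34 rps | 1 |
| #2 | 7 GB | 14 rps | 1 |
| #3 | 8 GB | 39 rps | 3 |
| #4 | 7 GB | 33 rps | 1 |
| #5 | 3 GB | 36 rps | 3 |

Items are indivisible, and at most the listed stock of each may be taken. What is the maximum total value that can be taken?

108 rps

Best selections within memory 11 and stock limits:
- 3×#5: memory 9, value 108
- 1×#3 + 1×#5: memory 11, value 75
Best: 108 rps.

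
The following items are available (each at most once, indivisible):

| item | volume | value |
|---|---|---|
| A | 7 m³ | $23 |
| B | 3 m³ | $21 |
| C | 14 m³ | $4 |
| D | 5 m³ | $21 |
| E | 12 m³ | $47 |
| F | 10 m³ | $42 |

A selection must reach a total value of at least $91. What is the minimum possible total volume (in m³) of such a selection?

22

Subsets with value ≥ 91, sorted by total volume:
- A+B+E: volume 22, value 91
- A+D+E: volume 24, value 91
Minimum volume: 22 m³.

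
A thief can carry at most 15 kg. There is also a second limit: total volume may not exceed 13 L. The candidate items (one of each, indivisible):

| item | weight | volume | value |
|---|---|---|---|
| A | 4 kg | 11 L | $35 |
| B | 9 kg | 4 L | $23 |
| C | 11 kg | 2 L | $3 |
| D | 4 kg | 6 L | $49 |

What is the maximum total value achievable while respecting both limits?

$72

Feasible sets respecting both limits:
- B+D: weight 13, volume 10, value 72
- C+D: weight 15, volume 8, value 52
- D: weight 4, volume 6, value 49
Best: $72.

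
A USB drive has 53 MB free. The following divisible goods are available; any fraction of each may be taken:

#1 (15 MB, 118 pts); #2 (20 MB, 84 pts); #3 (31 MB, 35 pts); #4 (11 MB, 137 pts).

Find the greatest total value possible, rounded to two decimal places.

346.90

Take in order of value per unit:
- #4 (137/11 per unit): all 11 → value 137, running total 137.00
- #1 (118/15 per unit): all 15 → value 118, running total 255.00
- #2 (84/20 per unit): all 20 → value 84, running total 339.00
- #3 (35/31 per unit): 7 of 31 → value 7×35/31 = 7.9032, running total 346.90
Total 346.90.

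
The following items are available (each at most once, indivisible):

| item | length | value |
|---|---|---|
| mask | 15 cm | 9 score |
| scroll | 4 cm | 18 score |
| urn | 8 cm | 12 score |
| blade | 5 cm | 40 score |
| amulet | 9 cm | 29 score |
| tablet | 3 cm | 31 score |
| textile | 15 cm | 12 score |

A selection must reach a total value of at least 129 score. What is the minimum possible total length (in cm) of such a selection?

29

Subsets with value ≥ 129, sorted by total length:
- scroll+urn+blade+amulet+tablet: length 29, value 130
- scroll+blade+amulet+tablet+textile: length 36, value 130
- scroll+urn+blade+amulet+tablet+textile: length 44, value 142
- mask+scroll+urn+blade+amulet+tablet: length 44, value 139
Minimum length: 29 cm.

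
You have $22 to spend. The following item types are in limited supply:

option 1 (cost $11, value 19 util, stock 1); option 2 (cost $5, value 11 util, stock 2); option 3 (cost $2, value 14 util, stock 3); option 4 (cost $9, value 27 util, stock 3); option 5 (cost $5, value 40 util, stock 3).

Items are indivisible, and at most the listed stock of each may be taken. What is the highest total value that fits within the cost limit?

Top feasible selections:
- 3×option 3 + 3×option 5: cost 21, value 162
- 2×option 3 + 3×option 5: cost 19, value 148
- 1×option 2 + 1×option 3 + 3×option 5: cost 22, value 145
- 1×option 3 + 3×option 5: cost 17, value 134
Best: 162 util.

162 util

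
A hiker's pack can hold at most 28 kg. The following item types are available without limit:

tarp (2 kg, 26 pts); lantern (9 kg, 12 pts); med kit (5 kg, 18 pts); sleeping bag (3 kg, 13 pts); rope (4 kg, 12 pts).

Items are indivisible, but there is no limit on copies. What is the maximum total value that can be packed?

Best value-per-unit is tarp at 26/2, and filling with it alone uses weight 14×2=28. No mix of the others beats 14×26 = 364.

364 pts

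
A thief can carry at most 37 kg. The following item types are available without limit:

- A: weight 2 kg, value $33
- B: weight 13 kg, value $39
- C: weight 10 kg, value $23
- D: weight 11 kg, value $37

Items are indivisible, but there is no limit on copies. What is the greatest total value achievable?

$594

Best value-per-unit is A at 33/2, and filling with it alone uses weight 18×2=36. No mix of the others beats 18×33 = 594.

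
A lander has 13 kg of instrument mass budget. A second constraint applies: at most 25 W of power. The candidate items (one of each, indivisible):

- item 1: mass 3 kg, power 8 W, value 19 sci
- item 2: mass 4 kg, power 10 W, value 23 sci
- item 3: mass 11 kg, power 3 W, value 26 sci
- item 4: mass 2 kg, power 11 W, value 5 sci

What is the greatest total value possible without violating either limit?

Feasible sets respecting both limits:
- item 1+item 2: mass 7, power 18, value 42
- item 3+item 4: mass 13, power 14, value 31
- item 2+item 4: mass 6, power 21, value 28
- item 3: mass 11, power 3, value 26
Best: 42 sci.

42 sci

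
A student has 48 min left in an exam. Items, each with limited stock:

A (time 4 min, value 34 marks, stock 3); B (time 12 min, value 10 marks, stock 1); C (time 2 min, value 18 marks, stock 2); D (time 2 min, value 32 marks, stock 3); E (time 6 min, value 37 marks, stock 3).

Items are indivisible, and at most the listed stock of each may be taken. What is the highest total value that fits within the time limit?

345 marks

Top feasible selections:
- 3×A + 2×C + 3×D + 3×E: time 40, value 345
- 3×A + 1×C + 3×D + 3×E: time 38, value 327
- 2×A + 1×B + 2×C + 3×D + 3×E: time 48, value 321
- 3×A + 1×B + 3×D + 3×E: time 48, value 319
Best: 345 marks.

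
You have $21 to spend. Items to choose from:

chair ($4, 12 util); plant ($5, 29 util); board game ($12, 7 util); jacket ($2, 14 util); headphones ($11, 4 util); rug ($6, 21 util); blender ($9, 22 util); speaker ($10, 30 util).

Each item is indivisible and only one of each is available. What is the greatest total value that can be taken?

85 util

Check high-value combinations within $21:
- chair+plant+jacket+speaker: cost 4+5+2+10=21, value 12+29+14+30=85
- plant+rug+speaker: cost 5+6+10=21, value 29+21+30=80
- chair+plant+jacket+blender: cost 4+5+2+9=20, value 12+29+14+22=77
- chair+plant+jacket+rug: cost 4+5+2+6=17, value 12+29+14+21=76
Best: 85 util.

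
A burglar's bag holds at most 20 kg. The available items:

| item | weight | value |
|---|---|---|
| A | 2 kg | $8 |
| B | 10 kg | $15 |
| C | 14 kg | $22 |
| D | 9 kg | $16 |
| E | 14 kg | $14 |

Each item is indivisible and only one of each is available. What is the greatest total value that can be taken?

$31

This is a 0/1 knapsack; check combinations near the capacity.
- B+D: weight 10+9=19, value 15+16=31
- A+C: weight 2+14=16, value 8+22=30
- A+D: weight 2+9=11, value 8+16=24
- A+B: weight 2+10=12, value 8+15=23
Best: $31.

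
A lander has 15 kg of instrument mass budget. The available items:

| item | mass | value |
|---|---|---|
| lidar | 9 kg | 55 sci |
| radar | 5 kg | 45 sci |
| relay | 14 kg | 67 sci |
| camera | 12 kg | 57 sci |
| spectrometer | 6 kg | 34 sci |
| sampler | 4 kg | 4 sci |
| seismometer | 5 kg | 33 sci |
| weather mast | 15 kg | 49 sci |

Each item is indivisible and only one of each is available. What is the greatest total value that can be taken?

Check high-value combinations within 15 kg:
- lidar+radar: mass 9+5=14, value 55+45=100
- lidar+spectrometer: mass 9+6=15, value 55+34=89
- lidar+seismometer: mass 9+5=14, value 55+33=88
- radar+spectrometer+sampler: mass 5+6+4=15, value 45+34+4=83
- radar+sampler+seismometer: mass 5+4+5=14, value 45+4+33=82
Best: 100 sci.

100 sci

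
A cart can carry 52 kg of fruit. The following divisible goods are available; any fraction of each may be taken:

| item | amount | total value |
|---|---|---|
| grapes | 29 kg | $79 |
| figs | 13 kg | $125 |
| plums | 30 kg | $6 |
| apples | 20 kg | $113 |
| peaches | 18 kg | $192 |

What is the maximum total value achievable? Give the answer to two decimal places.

Take in order of value per unit:
- peaches (192/18 per unit): all 18 → value 192, running total 192.00
- figs (125/13 per unit): all 13 → value 125, running total 317.00
- apples (113/20 per unit): all 20 → value 113, running total 430.00
- grapes (79/29 per unit): 1 of 29 → value 1×79/29 = 2.7241, running total 432.72
Total 432.72.

432.72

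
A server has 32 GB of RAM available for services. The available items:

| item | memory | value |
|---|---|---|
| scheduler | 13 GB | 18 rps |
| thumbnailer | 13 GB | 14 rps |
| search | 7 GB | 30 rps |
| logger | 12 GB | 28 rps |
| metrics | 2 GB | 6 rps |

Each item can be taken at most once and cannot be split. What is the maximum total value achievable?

This is a 0/1 knapsack; check combinations near the capacity.
- scheduler+search+logger: memory 13+7+12=32, value 18+30+28=76
- thumbnailer+search+logger: memory 13+7+12=32, value 14+30+28=72
- search+logger+metrics: memory 7+12+2=21, value 30+28+6=64
- search+logger: memory 7+12=19, value 30+28=58
Best: 76 rps.

76 rps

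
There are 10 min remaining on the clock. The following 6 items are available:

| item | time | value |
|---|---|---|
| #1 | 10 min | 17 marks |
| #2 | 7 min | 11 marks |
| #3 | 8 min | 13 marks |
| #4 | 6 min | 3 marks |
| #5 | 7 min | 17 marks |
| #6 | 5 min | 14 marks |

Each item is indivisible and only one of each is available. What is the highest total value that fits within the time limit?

Check high-value combinations within 10 min:
- #5: time 7, value 17
- #1: time 10, value 17
- #6: time 5, value 14
- #3: time 8, value 13
Best: 17 marks.

17 marks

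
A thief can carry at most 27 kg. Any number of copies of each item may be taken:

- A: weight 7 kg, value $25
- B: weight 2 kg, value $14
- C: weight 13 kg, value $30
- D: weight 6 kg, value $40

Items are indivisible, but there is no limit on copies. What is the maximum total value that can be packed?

$182

Best value-per-unit is B at 14/2, and filling with it alone uses weight 13×2=26. No mix of the others beats 13×14 = 182.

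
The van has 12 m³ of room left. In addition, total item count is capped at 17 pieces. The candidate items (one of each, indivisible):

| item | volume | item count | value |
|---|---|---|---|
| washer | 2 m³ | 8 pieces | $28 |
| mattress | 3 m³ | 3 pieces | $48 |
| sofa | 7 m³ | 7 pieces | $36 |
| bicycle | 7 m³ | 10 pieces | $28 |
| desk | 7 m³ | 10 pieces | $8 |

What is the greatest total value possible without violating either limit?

$84

Feasible sets respecting both limits:
- mattress+sofa: volume 10, item count 10, value 84
- washer+mattress: volume 5, item count 11, value 76
- mattress+bicycle: volume 10, item count 13, value 76
- washer+sofa: volume 9, item count 15, value 64
Best: $84.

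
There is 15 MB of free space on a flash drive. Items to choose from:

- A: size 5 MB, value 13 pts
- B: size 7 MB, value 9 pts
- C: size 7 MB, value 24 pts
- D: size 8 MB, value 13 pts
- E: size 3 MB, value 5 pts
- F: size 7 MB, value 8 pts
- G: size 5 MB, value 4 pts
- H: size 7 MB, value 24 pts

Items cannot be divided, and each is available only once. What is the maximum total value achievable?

48 pts

Check high-value combinations within 15 MB:
- C+H: size 7+7=14, value 24+24=48
- A+C+E: size 5+7+3=15, value 13+24+5=42
- A+E+H: size 5+3+7=15, value 13+5+24=42
Best: 48 pts.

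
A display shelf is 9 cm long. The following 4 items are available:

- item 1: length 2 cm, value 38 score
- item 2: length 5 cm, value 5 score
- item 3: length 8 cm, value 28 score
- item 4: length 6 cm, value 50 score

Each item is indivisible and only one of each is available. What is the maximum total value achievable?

88 score

Check high-value combinations within 9 cm:
- item 1+item 4: length 2+6=8, value 38+50=88
- item 4: length 6, value 50
- item 1+item 2: length 2+5=7, value 38+5=43
Best: 88 score.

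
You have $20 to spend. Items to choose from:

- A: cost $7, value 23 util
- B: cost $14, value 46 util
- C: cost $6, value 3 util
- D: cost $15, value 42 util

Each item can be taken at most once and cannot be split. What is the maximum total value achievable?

Check high-value combinations within $20:
- B+C: cost 14+6=20, value 46+3=49
- B: cost 14, value 46
- D: cost 15, value 42
- A+C: cost 7+6=13, value 23+3=26
- A: cost 7, value 23
Best: 49 util.

49 util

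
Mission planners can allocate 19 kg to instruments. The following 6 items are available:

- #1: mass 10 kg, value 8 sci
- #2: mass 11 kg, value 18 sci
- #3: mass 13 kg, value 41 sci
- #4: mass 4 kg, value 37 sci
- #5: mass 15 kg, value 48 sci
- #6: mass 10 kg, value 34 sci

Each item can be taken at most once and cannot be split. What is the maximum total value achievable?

Check high-value combinations within 19 kg:
- #4+#5: mass 4+15=19, value 37+48=85
- #3+#4: mass 13+4=17, value 41+37=78
- #4+#6: mass 4+10=14, value 37+34=71
- #2+#4: mass 11+4=15, value 18+37=55
Best: 85 sci.

85 sci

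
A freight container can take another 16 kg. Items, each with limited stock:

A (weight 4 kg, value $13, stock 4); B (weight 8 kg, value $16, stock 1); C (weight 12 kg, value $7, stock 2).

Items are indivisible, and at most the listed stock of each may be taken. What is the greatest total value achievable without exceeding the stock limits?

Best selections within weight 16 and stock limits:
- 4×A: weight 16, value 52
- 2×A + 1×B: weight 16, value 42
Best: $52.

$52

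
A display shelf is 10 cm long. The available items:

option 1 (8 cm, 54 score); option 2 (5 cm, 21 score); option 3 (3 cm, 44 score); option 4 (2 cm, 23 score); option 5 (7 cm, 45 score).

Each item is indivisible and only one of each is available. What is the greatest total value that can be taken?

Check high-value combinations within 10 cm:
- option 3+option 5: length 3+7=10, value 44+45=89
- option 2+option 3+option 4: length 5+3+2=10, value 21+44+23=88
- option 1+option 4: length 8+2=10, value 54+23=77
- option 4+option 5: length 2+7=9, value 23+45=68
Best: 89 score.

89 score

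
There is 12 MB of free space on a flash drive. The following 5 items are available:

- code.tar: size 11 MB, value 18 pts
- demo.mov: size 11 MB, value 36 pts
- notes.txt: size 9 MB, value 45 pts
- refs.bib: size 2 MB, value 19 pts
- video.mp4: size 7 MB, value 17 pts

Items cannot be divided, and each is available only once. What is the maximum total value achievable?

Check high-value combinations within 12 MB:
- notes.txt+refs.bib: size 9+2=11, value 45+19=64
- notes.txt: size 9, value 45
- refs.bib+video.mp4: size 2+7=9, value 19+17=36
- demo.mov: size 11, value 36
- refs.bib: size 2, value 19
Best: 64 pts.

64 pts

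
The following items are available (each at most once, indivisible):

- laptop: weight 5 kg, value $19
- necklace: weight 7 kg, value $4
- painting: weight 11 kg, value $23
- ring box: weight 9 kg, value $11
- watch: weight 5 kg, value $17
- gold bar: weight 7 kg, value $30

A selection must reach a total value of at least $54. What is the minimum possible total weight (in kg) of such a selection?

Subsets with value ≥ 54, sorted by total weight:
- laptop+watch+gold bar: weight 17, value 66
- laptop+ring box+gold bar: weight 21, value 60
- laptop+painting+watch: weight 21, value 59
- ring box+watch+gold bar: weight 21, value 58
Minimum weight: 17 kg.

17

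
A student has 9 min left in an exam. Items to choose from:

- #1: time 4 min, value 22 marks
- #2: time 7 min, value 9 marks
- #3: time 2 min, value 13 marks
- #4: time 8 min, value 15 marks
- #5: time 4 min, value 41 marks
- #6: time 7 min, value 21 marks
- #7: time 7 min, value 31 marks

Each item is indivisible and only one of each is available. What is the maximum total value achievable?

Check high-value combinations within 9 min:
- #1+#5: time 4+4=8, value 22+41=63
- #3+#5: time 2+4=6, value 13+41=54
- #3+#7: time 2+7=9, value 13+31=44
Best: 63 marks.

63 marks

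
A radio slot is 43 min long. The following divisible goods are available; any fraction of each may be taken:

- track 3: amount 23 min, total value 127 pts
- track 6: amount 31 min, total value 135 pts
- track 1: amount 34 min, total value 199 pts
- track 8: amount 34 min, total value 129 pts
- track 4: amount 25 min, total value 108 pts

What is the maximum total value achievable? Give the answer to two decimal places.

Take in order of value per unit:
- track 1 (199/34 per unit): all 34 → value 199, running total 199.00
- track 3 (127/23 per unit): 9 of 23 → value 9×127/23 = 49.6957, running total 248.70
Total 248.70.

248.70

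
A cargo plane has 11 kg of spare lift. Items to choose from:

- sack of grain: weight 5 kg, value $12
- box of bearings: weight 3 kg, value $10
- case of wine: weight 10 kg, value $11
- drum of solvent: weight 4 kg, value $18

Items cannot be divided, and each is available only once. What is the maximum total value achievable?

Check high-value combinations within 11 kg:
- sack of grain+drum of solvent: weight 5+4=9, value 12+18=30
- box of bearings+drum of solvent: weight 3+4=7, value 10+18=28
- sack of grain+box of bearings: weight 5+3=8, value 12+10=22
- drum of solvent: weight 4, value 18
Best: $30.

$30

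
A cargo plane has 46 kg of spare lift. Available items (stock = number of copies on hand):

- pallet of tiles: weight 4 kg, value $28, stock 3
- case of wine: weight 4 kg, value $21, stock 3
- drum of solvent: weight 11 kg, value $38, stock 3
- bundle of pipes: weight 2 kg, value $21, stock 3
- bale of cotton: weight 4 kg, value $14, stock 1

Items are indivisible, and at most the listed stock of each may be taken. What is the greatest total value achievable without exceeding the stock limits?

$262

Best selections within weight 46 and stock limits:
- 3×pallet of tiles + 3×case of wine + 1×drum of solvent + 3×bundle of pipes + 1×bale of cotton: weight 45, value 262
- 3×pallet of tiles + 3×case of wine + 1×drum of solvent + 3×bundle of pipes: weight 41, value 248
Best: $262.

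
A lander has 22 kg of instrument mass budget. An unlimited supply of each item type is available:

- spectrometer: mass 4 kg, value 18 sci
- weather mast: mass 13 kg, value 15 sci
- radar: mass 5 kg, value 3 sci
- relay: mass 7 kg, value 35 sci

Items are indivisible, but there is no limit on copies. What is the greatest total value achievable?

Best value-per-unit is relay at 35/7; filling with it alone gives 3×35 = 105.
Optimal mix: 2×spectrometer + 2×relay → mass 22, value 106.

106 sci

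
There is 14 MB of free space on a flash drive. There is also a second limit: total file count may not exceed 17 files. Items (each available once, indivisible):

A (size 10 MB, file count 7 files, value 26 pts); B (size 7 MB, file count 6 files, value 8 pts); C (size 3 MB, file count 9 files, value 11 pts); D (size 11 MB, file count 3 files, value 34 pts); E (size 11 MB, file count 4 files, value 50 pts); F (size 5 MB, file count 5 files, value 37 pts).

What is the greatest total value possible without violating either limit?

Feasible sets respecting both limits:
- C+E: size 14, file count 13, value 61
- E: size 11, file count 4, value 50
- C+F: size 8, file count 14, value 48
Best: 61 pts.

61 pts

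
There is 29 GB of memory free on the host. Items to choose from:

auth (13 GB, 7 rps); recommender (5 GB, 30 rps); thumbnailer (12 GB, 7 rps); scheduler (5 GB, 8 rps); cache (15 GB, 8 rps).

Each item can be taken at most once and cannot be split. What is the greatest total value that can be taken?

Check high-value combinations within 29 GB:
- recommender+scheduler+cache: memory 5+5+15=25, value 30+8+8=46
- recommender+thumbnailer+scheduler: memory 5+12+5=22, value 30+7+8=45
- auth+recommender+scheduler: memory 13+5+5=23, value 7+30+8=45
Best: 46 rps.

46 rps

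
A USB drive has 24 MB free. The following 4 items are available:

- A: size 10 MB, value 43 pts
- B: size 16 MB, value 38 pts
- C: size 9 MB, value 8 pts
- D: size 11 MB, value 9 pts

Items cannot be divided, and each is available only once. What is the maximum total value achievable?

52 pts

Check high-value combinations within 24 MB:
- A+D: size 10+11=21, value 43+9=52
- A+C: size 10+9=19, value 43+8=51
- A: size 10, value 43
Best: 52 pts.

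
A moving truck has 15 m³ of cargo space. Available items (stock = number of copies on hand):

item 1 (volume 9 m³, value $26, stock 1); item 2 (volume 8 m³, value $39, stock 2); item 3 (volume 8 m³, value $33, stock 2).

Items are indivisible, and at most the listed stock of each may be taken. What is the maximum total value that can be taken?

$39

Top feasible selections:
- 1×item 2: volume 8, value 39
- 1×item 3: volume 8, value 33
- 1×item 1: volume 9, value 26
Best: $39.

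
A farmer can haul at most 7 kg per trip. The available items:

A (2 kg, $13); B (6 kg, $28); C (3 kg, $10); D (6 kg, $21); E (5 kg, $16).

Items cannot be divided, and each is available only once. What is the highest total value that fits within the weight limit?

$29

Check high-value combinations within 7 kg:
- A+E: weight 2+5=7, value 13+16=29
- B: weight 6, value 28
- A+C: weight 2+3=5, value 13+10=23
- D: weight 6, value 21
- E: weight 5, value 16
Best: $29.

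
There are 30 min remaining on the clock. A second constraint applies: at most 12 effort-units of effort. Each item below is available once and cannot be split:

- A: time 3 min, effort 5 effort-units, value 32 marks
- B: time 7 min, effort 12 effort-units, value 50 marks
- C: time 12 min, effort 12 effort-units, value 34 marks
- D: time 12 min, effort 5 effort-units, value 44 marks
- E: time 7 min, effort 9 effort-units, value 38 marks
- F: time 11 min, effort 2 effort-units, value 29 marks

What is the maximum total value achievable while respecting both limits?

Feasible sets respecting both limits:
- A+D+F: time 26, effort 12, value 105
- A+D: time 15, effort 10, value 76
- D+F: time 23, effort 7, value 73
Best: 105 marks.

105 marks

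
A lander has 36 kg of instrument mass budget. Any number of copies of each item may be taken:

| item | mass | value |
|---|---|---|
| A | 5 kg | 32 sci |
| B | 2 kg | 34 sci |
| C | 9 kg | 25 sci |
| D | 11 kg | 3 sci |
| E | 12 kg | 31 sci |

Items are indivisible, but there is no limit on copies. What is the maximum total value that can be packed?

Best value-per-unit is B at 34/2, and filling with it alone uses mass 18×2=36. No mix of the others beats 18×34 = 612.

612 sci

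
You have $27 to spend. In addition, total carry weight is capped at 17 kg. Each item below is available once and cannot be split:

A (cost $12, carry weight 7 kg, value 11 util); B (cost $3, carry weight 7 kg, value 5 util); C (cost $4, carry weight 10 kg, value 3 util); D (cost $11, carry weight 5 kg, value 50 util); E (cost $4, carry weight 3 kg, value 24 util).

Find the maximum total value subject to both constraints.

85 util

Feasible sets respecting both limits:
- A+D+E: cost 27, carry weight 15, value 85
- B+D+E: cost 18, carry weight 15, value 79
- D+E: cost 15, carry weight 8, value 74
- A+D: cost 23, carry weight 12, value 61
Best: 85 util.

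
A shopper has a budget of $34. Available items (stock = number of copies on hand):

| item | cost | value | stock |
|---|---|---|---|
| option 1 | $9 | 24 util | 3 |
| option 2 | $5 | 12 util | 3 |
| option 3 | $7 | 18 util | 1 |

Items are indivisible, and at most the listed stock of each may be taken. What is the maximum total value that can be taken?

90 util

Top feasible selections:
- 3×option 1 + 1×option 3: cost 34, value 90
- 3×option 1 + 1×option 2: cost 32, value 84
Best: 90 util.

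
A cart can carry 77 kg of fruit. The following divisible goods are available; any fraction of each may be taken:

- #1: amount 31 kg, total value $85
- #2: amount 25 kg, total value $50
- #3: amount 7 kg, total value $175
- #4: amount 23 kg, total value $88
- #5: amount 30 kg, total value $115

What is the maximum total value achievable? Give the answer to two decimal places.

424.61

Take in order of value per unit:
- #3 (175/7 per unit): all 7 → value 175, running total 175.00
- #5 (115/30 per unit): all 30 → value 115, running total 290.00
- #4 (88/23 per unit): all 23 → value 88, running total 378.00
- #1 (85/31 per unit): 17 of 31 → value 17×85/31 = 46.6129, running total 424.61
Total 424.61.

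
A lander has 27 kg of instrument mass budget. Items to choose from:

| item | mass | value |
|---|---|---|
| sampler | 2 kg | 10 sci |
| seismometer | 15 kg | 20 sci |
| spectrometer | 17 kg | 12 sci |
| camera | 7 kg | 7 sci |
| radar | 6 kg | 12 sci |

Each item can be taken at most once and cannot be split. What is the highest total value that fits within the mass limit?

42 sci

Check high-value combinations within 27 kg:
- sampler+seismometer+radar: mass 2+15+6=23, value 10+20+12=42
- sampler+seismometer+camera: mass 2+15+7=24, value 10+20+7=37
- sampler+spectrometer+radar: mass 2+17+6=25, value 10+12+12=34
- seismometer+radar: mass 15+6=21, value 20+12=32
Best: 42 sci.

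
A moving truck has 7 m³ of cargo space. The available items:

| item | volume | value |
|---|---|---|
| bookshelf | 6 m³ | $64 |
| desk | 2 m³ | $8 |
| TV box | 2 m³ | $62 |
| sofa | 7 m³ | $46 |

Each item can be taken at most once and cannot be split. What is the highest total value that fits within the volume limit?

$70

This is a 0/1 knapsack; check combinations near the capacity.
- desk+TV box: volume 2+2=4, value 8+62=70
- bookshelf: volume 6, value 64
- TV box: volume 2, value 62
- sofa: volume 7, value 46
- desk: volume 2, value 8
Best: $70.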